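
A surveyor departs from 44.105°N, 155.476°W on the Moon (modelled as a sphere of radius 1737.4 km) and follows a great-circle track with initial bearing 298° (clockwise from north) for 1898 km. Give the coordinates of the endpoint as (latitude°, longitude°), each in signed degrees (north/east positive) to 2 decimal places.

38.29°, 117.48°

Angular distance δ = d/R = 1898/1737.4 = 1.09244 rad; initial bearing θ = 5.2011 rad.
sin φ₂ = sin φ₁ cos δ + cos φ₁ sin δ cos θ = (0.6960)(0.4603) + (0.7181)(0.8878)(0.4695) = 0.6196, so φ₂ = 38.29°.
Δλ = atan2(sin θ sin δ cos φ₁, cos δ − sin φ₁ sin φ₂) = atan2(-0.5628, 0.0291) = -87.044°.
λ₂ = -155.476° − 87.044° = -242.52° → 117.48° after wrapping to (−180°, 180°].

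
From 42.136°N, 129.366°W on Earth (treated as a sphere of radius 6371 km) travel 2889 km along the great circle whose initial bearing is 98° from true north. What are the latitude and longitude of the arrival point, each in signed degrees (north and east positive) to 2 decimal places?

Angular distance δ = d/R = 2889/6371 = 0.45346 rad; initial bearing θ = 1.7104 rad.
sin φ₂ = sin φ₁ cos δ + cos φ₁ sin δ cos θ = (0.6709)(0.8989) + (0.7416)(0.4381)(-0.1392) = 0.5579, so φ₂ = 33.91°.
Δλ = atan2(sin θ sin δ cos φ₁, cos δ − sin φ₁ sin φ₂) = atan2(0.3217, 0.5247) = 31.515°.
λ₂ = -129.366° + 31.515° = -97.85°.

33.91°, -97.85°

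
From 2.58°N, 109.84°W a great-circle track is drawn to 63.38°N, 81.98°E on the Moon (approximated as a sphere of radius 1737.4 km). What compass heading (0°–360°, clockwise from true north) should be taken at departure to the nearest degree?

354°

With φ₁ = 0.0450, φ₂ = 1.1062, Δλ = -2.9353 rad, the forward-azimuth formula gives
θ = atan2( sin Δλ cos φ₂ , cos φ₁ sin φ₂ − sin φ₁ cos φ₂ cos Δλ ) = atan2(-0.0918, 0.9128) = -5.74°.
Adding 360° brings this into [0°, 360°): 354°.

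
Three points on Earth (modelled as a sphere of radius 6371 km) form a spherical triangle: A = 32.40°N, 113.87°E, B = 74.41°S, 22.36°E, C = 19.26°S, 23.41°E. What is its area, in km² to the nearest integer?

54631264 km²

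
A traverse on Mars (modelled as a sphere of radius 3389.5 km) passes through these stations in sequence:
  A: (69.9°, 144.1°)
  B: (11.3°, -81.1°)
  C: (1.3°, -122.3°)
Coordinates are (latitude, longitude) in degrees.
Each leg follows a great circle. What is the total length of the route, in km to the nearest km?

7995 km

Leg A→B: central angle 1.6243 rad, distance 5505.5 km.
Leg B→C: central angle 0.7346 rad, distance 2490.0 km.
Total: 5505.5 + 2490.0 ≈ 7995 km.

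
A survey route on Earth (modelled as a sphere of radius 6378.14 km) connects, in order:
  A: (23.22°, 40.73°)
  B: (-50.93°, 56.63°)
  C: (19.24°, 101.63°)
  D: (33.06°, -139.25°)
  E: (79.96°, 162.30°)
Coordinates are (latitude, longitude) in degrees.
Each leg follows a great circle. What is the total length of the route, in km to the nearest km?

34506 km

Leg A→B: central angle 1.3171 rad, distance 8400.8 km.
Leg B→C: central angle 1.4051 rad, distance 8961.9 km.
Leg C→D: central angle 1.7776 rad, distance 11337.6 km.
Leg D→E: central angle 0.9102 rad, distance 5805.2 km.
Total: 8400.8 + 8961.9 + 11337.6 + 5805.2 ≈ 34506 km.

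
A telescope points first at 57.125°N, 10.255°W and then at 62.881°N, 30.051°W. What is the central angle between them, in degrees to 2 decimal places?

11.38°

With latitudes φ₁ = 57.125°, φ₂ = 62.881° and longitude difference Δλ = -19.796°:
Haversine: a = sin²(Δφ/2) + cos φ₁ cos φ₂ sin²(Δλ/2) = 0.0025 + (0.5428)(0.4558)(0.0295) = 0.00983.
Central angle c = 2·arcsin(√a) = 0.19864 rad.
So the angular separation is 11.38°.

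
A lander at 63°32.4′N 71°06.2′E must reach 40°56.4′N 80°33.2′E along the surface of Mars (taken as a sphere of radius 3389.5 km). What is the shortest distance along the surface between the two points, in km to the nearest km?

1377 km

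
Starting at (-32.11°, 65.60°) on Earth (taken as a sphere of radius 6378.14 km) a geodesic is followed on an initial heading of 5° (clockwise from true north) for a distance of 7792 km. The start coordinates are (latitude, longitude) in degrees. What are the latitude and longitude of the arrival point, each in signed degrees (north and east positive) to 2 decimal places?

Angular distance δ = d/R = 7792/6378.14 = 1.22167 rad; initial bearing θ = 0.0873 rad.
sin φ₂ = sin φ₁ cos δ + cos φ₁ sin δ cos θ = (-0.5315)(0.3421) + (0.8470)(0.9397)(0.9962) = 0.6111, so φ₂ = 37.67°.
Δλ = atan2(sin θ sin δ cos φ₁, cos δ − sin φ₁ sin φ₂) = atan2(0.0694, 0.6669) = 5.939°.
λ₂ = 65.600° + 5.939° = 71.54°.

37.67°, 71.54°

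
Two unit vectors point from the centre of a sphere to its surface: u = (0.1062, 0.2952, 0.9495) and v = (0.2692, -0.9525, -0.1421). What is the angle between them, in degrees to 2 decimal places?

u·v = -0.3875; |u| = 1.0000, |v| = 1.0000.
cos θ = (u·v)/(|u||v|) = -0.3875, so θ = 112.80°.

112.80°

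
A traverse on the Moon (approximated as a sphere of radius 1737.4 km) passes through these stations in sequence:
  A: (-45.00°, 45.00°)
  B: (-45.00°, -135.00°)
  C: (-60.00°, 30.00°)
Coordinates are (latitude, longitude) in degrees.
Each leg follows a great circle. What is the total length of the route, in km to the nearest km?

4982 km

Leg A→B: central angle 1.5708 rad, distance 2729.1 km.
Leg B→C: central angle 1.2965 rad, distance 2252.5 km.
Total: 2729.1 + 2252.5 ≈ 4982 km.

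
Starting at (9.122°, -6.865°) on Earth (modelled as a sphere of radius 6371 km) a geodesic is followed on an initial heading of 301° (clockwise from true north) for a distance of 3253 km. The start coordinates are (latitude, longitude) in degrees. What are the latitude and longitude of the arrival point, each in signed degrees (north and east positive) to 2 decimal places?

Angular distance δ = d/R = 3253/6371 = 0.51059 rad; initial bearing θ = 5.2534 rad.
sin φ₂ = sin φ₁ cos δ + cos φ₁ sin δ cos θ = (0.1585)(0.8725) + (0.9874)(0.4887)(0.5150) = 0.3868, so φ₂ = 22.76°.
Δλ = atan2(sin θ sin δ cos φ₁, cos δ − sin φ₁ sin φ₂) = atan2(-0.4136, 0.8111) = -27.017°.
λ₂ = -6.865° − 27.017° = -33.88°.

22.76°, -33.88°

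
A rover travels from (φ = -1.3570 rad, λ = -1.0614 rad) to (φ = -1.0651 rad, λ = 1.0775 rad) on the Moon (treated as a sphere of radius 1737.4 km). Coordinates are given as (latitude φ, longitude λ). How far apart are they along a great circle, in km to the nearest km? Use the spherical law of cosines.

Let φ₁ = -1.3570 rad, φ₂ = -1.0651 rad, and Δλ = 2.1389 rad.
cos c = sin φ₁ sin φ₂ + cos φ₁ cos φ₂ cos Δλ = (-0.9772)(-0.8748) + (0.2122)(0.4844)(-0.5380) = 0.79962,
so c = arccos(0.79962) = 0.64413 rad.
Distance = R·c = 1737.4 × 0.6441 ≈ 1119 km.

1119 km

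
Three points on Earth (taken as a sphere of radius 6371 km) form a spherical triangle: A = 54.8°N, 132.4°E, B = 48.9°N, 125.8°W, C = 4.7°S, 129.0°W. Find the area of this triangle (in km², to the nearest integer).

Side lengths (central angles): a = 0.9368, b = 1.7243, c = 1.0024 rad; semiperimeter s = 1.8317.
By l'Huilier's theorem, tan(E/4) = √[tan(s/2) tan((s−a)/2) tan((s−b)/2) tan((s−c)/2)], giving spherical excess E = 0.4841 rad.
Area = E·R² = 0.4841 × (6371)² ≈ 19650378 km².

19650378 km²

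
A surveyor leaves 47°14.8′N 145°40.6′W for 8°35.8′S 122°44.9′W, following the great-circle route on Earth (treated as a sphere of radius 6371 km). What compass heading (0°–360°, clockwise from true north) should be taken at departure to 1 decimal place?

153.4°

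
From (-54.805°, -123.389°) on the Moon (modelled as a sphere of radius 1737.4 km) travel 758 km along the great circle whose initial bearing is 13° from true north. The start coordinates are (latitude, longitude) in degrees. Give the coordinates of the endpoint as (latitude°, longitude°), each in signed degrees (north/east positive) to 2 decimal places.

-30.22°, -117.07°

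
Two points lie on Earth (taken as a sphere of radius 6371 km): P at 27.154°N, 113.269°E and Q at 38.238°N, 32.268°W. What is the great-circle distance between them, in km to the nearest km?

11907 km

Let φ₁ = 0.4739 rad, φ₂ = 0.6674 rad, and Δλ = -2.5401 rad.
Haversine: a = sin²(Δφ/2) + cos φ₁ cos φ₂ sin²(Δλ/2) = 0.0093 + (0.8898)(0.7854)(0.9122) = 0.64687.
Central angle c = 2·arcsin(√a) = 1.86894 rad.
Distance = R·c = 6371 × 1.8689 ≈ 11907 km.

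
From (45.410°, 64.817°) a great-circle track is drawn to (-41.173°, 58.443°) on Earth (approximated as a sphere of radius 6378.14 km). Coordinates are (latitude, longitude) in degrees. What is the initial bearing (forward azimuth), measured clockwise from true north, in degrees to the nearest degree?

185°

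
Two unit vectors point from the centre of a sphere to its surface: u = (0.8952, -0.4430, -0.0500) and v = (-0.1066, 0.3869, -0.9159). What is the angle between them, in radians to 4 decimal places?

1.7937 rad

u·v = -0.2210; |u| = 1.0001, |v| = 1.0000.
cos θ = (u·v)/(|u||v|) = -0.2210, so θ = 1.7937 rad.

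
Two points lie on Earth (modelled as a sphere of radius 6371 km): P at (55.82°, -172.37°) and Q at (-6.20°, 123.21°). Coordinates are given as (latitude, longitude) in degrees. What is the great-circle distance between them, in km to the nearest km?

With latitudes φ₁ = 55.820°, φ₂ = -6.200° and longitude difference Δλ = -64.420°:
cos c = sin φ₁ sin φ₂ + cos φ₁ cos φ₂ cos Δλ = (0.8273)(-0.1080) + (0.5618)(0.9942)(0.4318) = 0.15180,
so c = arccos(0.15180) = 1.41840 rad.
Distance = R·c = 6371 × 1.4184 ≈ 9037 km.

9037 km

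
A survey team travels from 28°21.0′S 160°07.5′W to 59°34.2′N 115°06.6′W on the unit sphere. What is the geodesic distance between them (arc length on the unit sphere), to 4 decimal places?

With latitudes φ₁ = -28.350°, φ₂ = 59.570° and longitude difference Δλ = 45.015°:
Haversine: a = sin²(Δφ/2) + cos φ₁ cos φ₂ sin²(Δλ/2) = 0.4819 + (0.8801)(0.5065)(0.1465) = 0.54717.
Central angle c = 2·arcsin(√a) = 1.66528 rad.
On the unit sphere the arc length equals the central angle: 1.6653.

1.6653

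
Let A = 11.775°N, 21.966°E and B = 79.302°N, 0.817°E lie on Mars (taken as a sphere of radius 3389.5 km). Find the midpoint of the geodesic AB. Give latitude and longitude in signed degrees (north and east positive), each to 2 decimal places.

45.80°, 18.64°

Central angle δ = 1.1918 rad. Interpolating on the sphere with fraction f = 0.5:
P = [sin((1−f)δ)·A + sin(fδ)·B] / sin δ = 0.6041·A + 0.6041·B in Cartesian coordinates,
giving P = (0.6606, 0.2228, 0.7169), i.e. latitude 45.80°, longitude 18.64°.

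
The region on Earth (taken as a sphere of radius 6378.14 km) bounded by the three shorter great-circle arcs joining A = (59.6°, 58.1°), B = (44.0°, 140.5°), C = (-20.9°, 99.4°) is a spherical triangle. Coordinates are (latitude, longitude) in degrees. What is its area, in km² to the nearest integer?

Side lengths (central angles): a = 1.3092, b = 1.5233, c = 0.8668 rad; semiperimeter s = 1.8497.
By l'Huilier's theorem, tan(E/4) = √[tan(s/2) tan((s−a)/2) tan((s−b)/2) tan((s−c)/2)], giving spherical excess E = 0.7121 rad.
Area = E·R² = 0.7121 × (6378.14)² ≈ 28969878 km².

28969878 km²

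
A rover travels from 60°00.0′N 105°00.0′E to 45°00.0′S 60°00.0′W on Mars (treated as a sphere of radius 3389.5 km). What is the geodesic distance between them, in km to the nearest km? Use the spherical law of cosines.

9615 km

In radians: φ₁ = 1.0472, φ₂ = -0.7854, Δλ = -165.000° = -2.8798 rad.
cos c = sin φ₁ sin φ₂ + cos φ₁ cos φ₂ cos Δλ = (0.8660)(-0.7071) + (0.5000)(0.7071)(-0.9659) = -0.95388,
so c = arccos(-0.95388) = 2.83670 rad.
Distance = R·c = 3389.5 × 2.8367 ≈ 9615 km.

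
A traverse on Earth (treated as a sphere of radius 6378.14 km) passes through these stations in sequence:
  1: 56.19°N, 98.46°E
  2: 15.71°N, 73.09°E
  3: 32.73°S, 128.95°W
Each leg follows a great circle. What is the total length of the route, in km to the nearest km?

Leg 1→2: central angle 0.7828 rad, distance 4992.5 km.
Leg 2→3: central angle 2.6838 rad, distance 17117.6 km.
Total: 4992.5 + 17117.6 ≈ 22110 km.

22110 km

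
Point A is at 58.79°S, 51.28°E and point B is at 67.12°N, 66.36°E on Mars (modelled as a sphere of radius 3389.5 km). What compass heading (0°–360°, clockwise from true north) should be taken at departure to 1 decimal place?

With φ₁ = -1.0261, φ₂ = 1.1715, Δλ = 0.2632 rad, the forward-azimuth formula gives
θ = atan2( sin Δλ cos φ₂ , cos φ₁ sin φ₂ − sin φ₁ cos φ₂ cos Δλ ) = atan2(0.1012, 0.7985) = 7.22°.
So the initial bearing is 7.2°.

7.2°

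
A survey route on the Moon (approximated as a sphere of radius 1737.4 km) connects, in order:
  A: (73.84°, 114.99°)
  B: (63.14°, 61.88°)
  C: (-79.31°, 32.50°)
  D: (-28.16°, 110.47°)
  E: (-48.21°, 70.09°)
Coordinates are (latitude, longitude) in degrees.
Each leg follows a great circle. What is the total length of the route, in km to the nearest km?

7937 km

Leg A→B: central angle 0.3699 rad, distance 642.7 km.
Leg B→C: central angle 2.5041 rad, distance 4350.7 km.
Leg C→D: central angle 1.0497 rad, distance 1823.8 km.
Leg D→E: central angle 0.6445 rad, distance 1119.7 km.
Total: 642.7 + 4350.7 + 1823.8 + 1119.7 ≈ 7937 km.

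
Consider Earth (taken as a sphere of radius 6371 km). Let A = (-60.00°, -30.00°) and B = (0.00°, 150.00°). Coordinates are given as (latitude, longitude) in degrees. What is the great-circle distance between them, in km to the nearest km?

13343 km

In radians: φ₁ = -1.0472, φ₂ = 0.0000, Δλ = -180.000° = -3.1416 rad.
Haversine: a = sin²(Δφ/2) + cos φ₁ cos φ₂ sin²(Δλ/2) = 0.2500 + (0.5000)(1.0000)(1.0000) = 0.75000.
Central angle c = 2·arcsin(√a) = 2.09440 rad.
Distance = R·c = 6371 × 2.0944 ≈ 13343 km.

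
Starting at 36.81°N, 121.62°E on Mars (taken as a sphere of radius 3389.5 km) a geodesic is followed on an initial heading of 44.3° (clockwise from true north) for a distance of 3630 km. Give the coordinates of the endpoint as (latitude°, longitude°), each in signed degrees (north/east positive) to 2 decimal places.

52.19°, -149.07°

Angular distance δ = d/R = 3630/3389.5 = 1.07095 rad; initial bearing θ = 0.7732 rad.
sin φ₂ = sin φ₁ cos δ + cos φ₁ sin δ cos θ = (0.5992)(0.4793) + (0.8006)(0.8777)(0.7157) = 0.7901, so φ₂ = 52.19°.
Δλ = atan2(sin θ sin δ cos φ₁, cos δ − sin φ₁ sin φ₂) = atan2(0.4908, 0.0059) = 89.311°.
λ₂ = 121.620° + 89.311° = 210.93° → -149.07° after wrapping to (−180°, 180°].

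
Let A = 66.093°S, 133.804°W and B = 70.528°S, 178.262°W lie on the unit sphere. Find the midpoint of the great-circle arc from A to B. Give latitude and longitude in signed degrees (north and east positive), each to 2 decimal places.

-69.77°, -153.75°

Central angle δ = 0.2897 rad. Interpolating on the sphere with fraction f = 0.5:
P = [sin((1−f)δ)·A + sin(fδ)·B] / sin δ = 0.5053·A + 0.5053·B in Cartesian coordinates,
giving P = (-0.3101, -0.1529, -0.9383), i.e. latitude -69.77°, longitude -153.75°.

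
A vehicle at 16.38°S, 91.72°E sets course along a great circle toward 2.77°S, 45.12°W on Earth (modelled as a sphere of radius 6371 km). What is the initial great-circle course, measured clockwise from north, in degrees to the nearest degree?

Δλ = -136.840° = -2.3883 rad.
y = sin Δλ · cos φ₂ = (-0.6840)(0.9988) = -0.6832
x = cos φ₁ sin φ₂ − sin φ₁ cos φ₂ cos Δλ = (0.9594)(-0.0483) − (-0.2820)(0.9988)(-0.7294) = -0.2518
θ = atan2(y, x) = -110.23°; adding 360° gives 250°.

250°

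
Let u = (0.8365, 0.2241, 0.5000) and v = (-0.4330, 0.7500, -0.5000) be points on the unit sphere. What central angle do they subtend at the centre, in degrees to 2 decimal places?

116.37°

u·v = -0.4441; |u| = 1.0000, |v| = 1.0000.
cos θ = (u·v)/(|u||v|) = -0.4441, so θ = 116.37°.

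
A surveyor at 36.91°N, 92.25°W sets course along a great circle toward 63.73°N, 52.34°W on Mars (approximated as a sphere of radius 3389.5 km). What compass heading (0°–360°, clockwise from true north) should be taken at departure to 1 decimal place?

Δλ = 39.910° = 0.6966 rad.
y = sin Δλ · cos φ₂ = (0.6416)(0.4426) = 0.2840
x = cos φ₁ sin φ₂ − sin φ₁ cos φ₂ cos Δλ = (0.7996)(0.8967) − (0.6006)(0.4426)(0.7671) = 0.5131
θ = atan2(y, x) = 28.96°, so the bearing is 29.0°.

29.0°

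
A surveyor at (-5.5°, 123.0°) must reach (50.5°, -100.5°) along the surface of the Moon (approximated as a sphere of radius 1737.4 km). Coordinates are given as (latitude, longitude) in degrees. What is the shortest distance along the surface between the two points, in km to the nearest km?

3706 km

With latitudes φ₁ = -5.500°, φ₂ = 50.500° and longitude difference Δλ = 136.500°:
cos c = sin φ₁ sin φ₂ + cos φ₁ cos φ₂ cos Δλ = (-0.0958)(0.7716) + (0.9954)(0.6361)(-0.7254) = -0.53323,
so c = arccos(-0.53323) = 2.13321 rad.
Distance = R·c = 1737.4 × 2.1332 ≈ 3706 km.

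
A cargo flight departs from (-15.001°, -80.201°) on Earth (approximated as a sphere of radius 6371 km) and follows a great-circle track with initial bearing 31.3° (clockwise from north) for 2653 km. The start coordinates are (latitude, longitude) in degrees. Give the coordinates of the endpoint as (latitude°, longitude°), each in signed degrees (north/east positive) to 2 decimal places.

Angular distance δ = d/R = 2653/6371 = 0.41642 rad; initial bearing θ = 0.5463 rad.
sin φ₂ = sin φ₁ cos δ + cos φ₁ sin δ cos θ = (-0.2588)(0.9145) + (0.9659)(0.4045)(0.8545) = 0.0971, so φ₂ = 5.57°.
Δλ = atan2(sin θ sin δ cos φ₁, cos δ − sin φ₁ sin φ₂) = atan2(0.2030, 0.9397) = 12.189°.
λ₂ = -80.201° + 12.189° = -68.01°.

5.57°, -68.01°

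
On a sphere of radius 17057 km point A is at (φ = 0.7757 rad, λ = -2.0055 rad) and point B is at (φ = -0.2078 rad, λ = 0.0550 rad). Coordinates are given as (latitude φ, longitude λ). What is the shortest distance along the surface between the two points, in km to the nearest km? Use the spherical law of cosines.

35198 km

In radians: φ₁ = 0.7757, φ₂ = -0.2078, Δλ = 118.058° = 2.0605 rad.
cos c = sin φ₁ sin φ₂ + cos φ₁ cos φ₂ cos Δλ = (0.7002)(-0.2063) + (0.7139)(0.9785)(-0.4704) = -0.47304,
so c = arccos(-0.47304) = 2.06354 rad.
Distance = R·c = 17057 × 2.0635 ≈ 35198 km.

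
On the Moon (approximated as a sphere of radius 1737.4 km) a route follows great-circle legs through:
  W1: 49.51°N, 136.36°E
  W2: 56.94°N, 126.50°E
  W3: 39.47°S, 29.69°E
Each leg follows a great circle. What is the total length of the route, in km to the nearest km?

Leg W1→W2: central angle 0.1653 rad, distance 287.2 km.
Leg W2→W3: central angle 2.1928 rad, distance 3809.8 km.
Total: 287.2 + 3809.8 ≈ 4097 km.

4097 km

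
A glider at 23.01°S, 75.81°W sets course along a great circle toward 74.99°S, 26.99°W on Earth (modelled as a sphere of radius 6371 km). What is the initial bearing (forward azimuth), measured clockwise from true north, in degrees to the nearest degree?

167°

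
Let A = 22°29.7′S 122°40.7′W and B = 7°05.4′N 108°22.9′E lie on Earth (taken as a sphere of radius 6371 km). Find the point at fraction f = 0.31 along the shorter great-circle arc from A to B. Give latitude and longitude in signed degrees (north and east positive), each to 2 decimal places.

-22.83°, -166.03°

Central angle δ = 2.2440 rad. Interpolating on the sphere with fraction f = 0.31:
P = [sin((1−f)δ)·A + sin(fδ)·B] / sin δ = 1.2787·A + 0.8197·B in Cartesian coordinates,
giving P = (-0.8944, -0.2225, -0.3881), i.e. latitude -22.83°, longitude -166.03°.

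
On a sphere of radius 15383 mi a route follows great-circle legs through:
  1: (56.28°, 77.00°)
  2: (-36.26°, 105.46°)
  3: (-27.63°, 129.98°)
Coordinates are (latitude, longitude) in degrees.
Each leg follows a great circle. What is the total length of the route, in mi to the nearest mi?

31706 mi

Leg 1→2: central angle 1.6694 rad, distance 25679.9 mi.
Leg 2→3: central angle 0.3917 rad, distance 6025.9 mi.
Total: 25679.9 + 6025.9 ≈ 31706 mi.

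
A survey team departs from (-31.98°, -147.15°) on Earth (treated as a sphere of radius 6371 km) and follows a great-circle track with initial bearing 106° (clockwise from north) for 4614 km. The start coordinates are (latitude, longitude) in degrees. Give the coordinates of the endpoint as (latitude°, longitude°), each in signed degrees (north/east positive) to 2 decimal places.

-33.48°, -97.37°

Angular distance δ = d/R = 4614/6371 = 0.72422 rad; initial bearing θ = 1.8500 rad.
sin φ₂ = sin φ₁ cos δ + cos φ₁ sin δ cos θ = (-0.5296)(0.7490) + (0.8482)(0.6626)(-0.2756) = -0.5516, so φ₂ = -33.48°.
Δλ = atan2(sin θ sin δ cos φ₁, cos δ − sin φ₁ sin φ₂) = atan2(0.5402, 0.4569) = 49.778°.
λ₂ = -147.150° + 49.778° = -97.37°.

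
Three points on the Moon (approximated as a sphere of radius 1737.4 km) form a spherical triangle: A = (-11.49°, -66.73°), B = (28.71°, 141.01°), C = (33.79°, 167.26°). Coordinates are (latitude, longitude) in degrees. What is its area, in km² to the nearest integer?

377854 km²

Side lengths (central angles): a = 0.4004, b = 2.2014, c = 2.5990 rad; semiperimeter s = 2.6004.
By l'Huilier's theorem, tan(E/4) = √[tan(s/2) tan((s−a)/2) tan((s−b)/2) tan((s−c)/2)], giving spherical excess E = 0.1252 rad.
Area = E·R² = 0.1252 × (1737.4)² ≈ 377854 km².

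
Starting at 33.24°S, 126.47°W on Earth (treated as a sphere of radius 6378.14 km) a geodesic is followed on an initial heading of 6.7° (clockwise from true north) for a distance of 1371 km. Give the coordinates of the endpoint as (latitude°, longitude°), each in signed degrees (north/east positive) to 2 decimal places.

-21.00°, -124.94°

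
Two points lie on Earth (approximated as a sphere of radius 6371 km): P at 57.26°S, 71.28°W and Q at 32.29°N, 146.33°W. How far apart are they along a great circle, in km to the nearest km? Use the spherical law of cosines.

12160 km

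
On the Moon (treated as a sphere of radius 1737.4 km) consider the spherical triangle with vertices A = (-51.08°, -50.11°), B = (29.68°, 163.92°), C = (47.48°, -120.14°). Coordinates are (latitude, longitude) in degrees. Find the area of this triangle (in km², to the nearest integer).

6620236 km²

Side lengths (central angles): a = 1.0384, b = 2.0135, c = 2.5636 rad; semiperimeter s = 2.8078.
By l'Huilier's theorem, tan(E/4) = √[tan(s/2) tan((s−a)/2) tan((s−b)/2) tan((s−c)/2)], giving spherical excess E = 2.1932 rad.
Area = E·R² = 2.1932 × (1737.4)² ≈ 6620236 km².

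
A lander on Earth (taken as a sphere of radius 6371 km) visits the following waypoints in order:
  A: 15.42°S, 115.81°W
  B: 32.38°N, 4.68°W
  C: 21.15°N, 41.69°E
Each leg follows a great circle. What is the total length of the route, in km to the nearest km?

17612 km

Leg A→B: central angle 2.0218 rad, distance 12880.9 km.
Leg B→C: central angle 0.7426 rad, distance 4731.3 km.
Total: 12880.9 + 4731.3 ≈ 17612 km.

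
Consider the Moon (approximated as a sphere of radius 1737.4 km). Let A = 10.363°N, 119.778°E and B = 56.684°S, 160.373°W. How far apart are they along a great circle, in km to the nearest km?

With latitudes φ₁ = 10.363°, φ₂ = -56.684° and longitude difference Δλ = 79.849°:
cos c = sin φ₁ sin φ₂ + cos φ₁ cos φ₂ cos Δλ = (0.1799)(-0.8357) + (0.9837)(0.5493)(0.1762) = -0.05510,
so c = arccos(-0.05510) = 1.62592 rad.
Distance = R·c = 1737.4 × 1.6259 ≈ 2825 km.

2825 km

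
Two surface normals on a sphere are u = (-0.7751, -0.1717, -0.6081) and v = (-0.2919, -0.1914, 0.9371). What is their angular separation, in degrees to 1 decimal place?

u·v = -0.3107; |u| = 1.0000, |v| = 1.0000.
cos θ = (u·v)/(|u||v|) = -0.3107, so θ = 108.1°.

108.1°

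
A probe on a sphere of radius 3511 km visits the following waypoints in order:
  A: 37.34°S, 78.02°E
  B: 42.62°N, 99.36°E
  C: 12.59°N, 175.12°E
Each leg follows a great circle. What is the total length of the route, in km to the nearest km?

9398 km

Leg A→B: central angle 1.4362 rad, distance 5042.4 km.
Leg B→C: central angle 1.2406 rad, distance 4355.7 km.
Total: 5042.4 + 4355.7 ≈ 9398 km.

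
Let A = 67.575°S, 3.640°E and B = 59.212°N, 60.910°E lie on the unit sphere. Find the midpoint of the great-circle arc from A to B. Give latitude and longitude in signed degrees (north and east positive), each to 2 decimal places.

-4.75°, 36.83°

Central angle δ = 2.3303 rad. Interpolating on the sphere with fraction f = 0.5:
P = [sin((1−f)δ)·A + sin(fδ)·B] / sin δ = 1.2670·A + 1.2670·B in Cartesian coordinates,
giving P = (0.7977, 0.5974, -0.0828), i.e. latitude -4.75°, longitude 36.83°.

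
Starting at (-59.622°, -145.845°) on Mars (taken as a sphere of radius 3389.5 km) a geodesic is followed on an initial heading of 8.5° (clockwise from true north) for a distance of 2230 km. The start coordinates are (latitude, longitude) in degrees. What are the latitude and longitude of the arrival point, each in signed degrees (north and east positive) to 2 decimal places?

-22.14°, -140.25°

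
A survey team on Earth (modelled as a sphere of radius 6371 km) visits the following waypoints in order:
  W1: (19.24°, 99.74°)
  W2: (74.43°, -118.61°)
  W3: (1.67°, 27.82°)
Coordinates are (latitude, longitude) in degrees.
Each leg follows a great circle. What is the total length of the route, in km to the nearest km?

Leg W1→W2: central angle 1.4518 rad, distance 9249.6 km.
Leg W2→W3: central angle 1.7675 rad, distance 11261.0 km.
Total: 9249.6 + 11261.0 ≈ 20511 km.

20511 km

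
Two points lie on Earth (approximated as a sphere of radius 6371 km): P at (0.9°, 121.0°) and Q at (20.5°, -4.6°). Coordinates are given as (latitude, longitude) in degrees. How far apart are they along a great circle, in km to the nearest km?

In radians: φ₁ = 0.0157, φ₂ = 0.3578, Δλ = -125.600° = -2.1921 rad.
cos c = sin φ₁ sin φ₂ + cos φ₁ cos φ₂ cos Δλ = (0.0157)(0.3502) + (0.9999)(0.9367)(-0.5821) = -0.53969,
so c = arccos(-0.53969) = 2.14087 rad.
Distance = R·c = 6371 × 2.1409 ≈ 13639 km.

13639 km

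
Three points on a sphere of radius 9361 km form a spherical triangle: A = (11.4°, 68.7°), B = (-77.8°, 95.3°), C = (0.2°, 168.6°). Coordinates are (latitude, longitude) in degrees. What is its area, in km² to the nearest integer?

147282626 km²

Side lengths (central angles): a = 1.5135, b = 1.7394, c = 1.5788 rad; semiperimeter s = 2.4158.
By l'Huilier's theorem, tan(E/4) = √[tan(s/2) tan((s−a)/2) tan((s−b)/2) tan((s−c)/2)], giving spherical excess E = 1.6808 rad.
Area = E·R² = 1.6808 × (9361)² ≈ 147282626 km².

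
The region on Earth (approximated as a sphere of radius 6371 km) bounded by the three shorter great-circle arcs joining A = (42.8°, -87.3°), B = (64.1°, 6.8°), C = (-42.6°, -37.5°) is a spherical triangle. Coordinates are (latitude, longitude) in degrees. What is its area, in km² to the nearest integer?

48136421 km²

Side lengths (central angles): a = 1.9593, b = 1.6823, c = 0.9419 rad; semiperimeter s = 2.2917.
By l'Huilier's theorem, tan(E/4) = √[tan(s/2) tan((s−a)/2) tan((s−b)/2) tan((s−c)/2)], giving spherical excess E = 1.1859 rad.
Area = E·R² = 1.1859 × (6371)² ≈ 48136421 km².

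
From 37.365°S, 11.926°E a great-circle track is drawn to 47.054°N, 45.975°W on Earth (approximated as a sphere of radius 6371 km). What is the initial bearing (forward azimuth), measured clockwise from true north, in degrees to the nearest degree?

324°

With φ₁ = -0.6521, φ₂ = 0.8212, Δλ = -1.0106 rad, the forward-azimuth formula gives
θ = atan2( sin Δλ cos φ₂ , cos φ₁ sin φ₂ − sin φ₁ cos φ₂ cos Δλ ) = atan2(-0.5772, 0.8015) = -35.76°.
Adding 360° brings this into [0°, 360°): 324°.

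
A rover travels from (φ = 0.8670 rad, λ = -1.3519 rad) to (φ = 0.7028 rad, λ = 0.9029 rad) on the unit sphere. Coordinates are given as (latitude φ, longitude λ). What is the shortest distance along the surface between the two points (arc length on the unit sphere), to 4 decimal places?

1.3890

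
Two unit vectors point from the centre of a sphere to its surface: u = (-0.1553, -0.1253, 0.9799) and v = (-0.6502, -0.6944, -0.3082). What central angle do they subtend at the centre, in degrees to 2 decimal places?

u·v = -0.1140; |u| = 1.0000, |v| = 1.0000.
cos θ = (u·v)/(|u||v|) = -0.1140, so θ = 96.55°.

96.55°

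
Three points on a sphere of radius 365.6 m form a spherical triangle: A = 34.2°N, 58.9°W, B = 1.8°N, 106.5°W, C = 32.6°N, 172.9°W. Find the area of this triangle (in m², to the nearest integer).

97339 m²

Side lengths (central angles): a = 1.2089, b = 1.5514, c = 0.9581 rad; semiperimeter s = 1.8592.
By l'Huilier's theorem, tan(E/4) = √[tan(s/2) tan((s−a)/2) tan((s−b)/2) tan((s−c)/2)], giving spherical excess E = 0.7282 rad.
Area = E·R² = 0.7282 × (365.6)² ≈ 97339 m².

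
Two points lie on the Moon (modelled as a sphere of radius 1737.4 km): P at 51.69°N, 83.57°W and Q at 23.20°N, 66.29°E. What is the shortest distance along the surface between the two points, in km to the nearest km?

In radians: φ₁ = 0.9022, φ₂ = 0.4049, Δλ = 149.860° = 2.6156 rad.
cos c = sin φ₁ sin φ₂ + cos φ₁ cos φ₂ cos Δλ = (0.7847)(0.3939) + (0.6199)(0.9191)(-0.8648) = -0.18364,
so c = arccos(-0.18364) = 1.75548 rad.
Distance = R·c = 1737.4 × 1.7555 ≈ 3050 km.

3050 km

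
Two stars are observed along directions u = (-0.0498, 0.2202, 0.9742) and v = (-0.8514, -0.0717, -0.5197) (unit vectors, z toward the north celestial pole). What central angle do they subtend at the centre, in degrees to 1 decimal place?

118.7°

u·v = -0.4797; |u| = 1.0000, |v| = 1.0001.
cos θ = (u·v)/(|u||v|) = -0.4796, so θ = 118.7°.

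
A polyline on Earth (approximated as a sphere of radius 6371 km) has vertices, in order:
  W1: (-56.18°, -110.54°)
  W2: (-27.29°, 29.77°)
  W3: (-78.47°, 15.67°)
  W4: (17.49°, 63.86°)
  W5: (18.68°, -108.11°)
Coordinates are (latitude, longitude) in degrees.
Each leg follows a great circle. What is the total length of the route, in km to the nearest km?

42718 km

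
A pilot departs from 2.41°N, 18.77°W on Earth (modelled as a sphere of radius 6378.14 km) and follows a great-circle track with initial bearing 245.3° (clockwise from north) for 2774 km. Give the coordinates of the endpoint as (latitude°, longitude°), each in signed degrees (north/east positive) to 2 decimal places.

Angular distance δ = d/R = 2774/6378.14 = 0.43492 rad; initial bearing θ = 4.2813 rad.
sin φ₂ = sin φ₁ cos δ + cos φ₁ sin δ cos θ = (0.0421)(0.9069) + (0.9991)(0.4213)(-0.4179) = -0.1378, so φ₂ = -7.92°.
Δλ = atan2(sin θ sin δ cos φ₁, cos δ − sin φ₁ sin φ₂) = atan2(-0.3825, 0.9127) = -22.735°.
λ₂ = -18.770° − 22.735° = -41.51°.

-7.92°, -41.51°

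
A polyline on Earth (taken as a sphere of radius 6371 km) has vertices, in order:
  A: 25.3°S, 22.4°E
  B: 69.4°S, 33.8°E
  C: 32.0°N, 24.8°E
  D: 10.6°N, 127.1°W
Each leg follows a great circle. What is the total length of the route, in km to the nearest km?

Leg A→B: central angle 0.7787 rad, distance 4960.9 km.
Leg B→C: central angle 1.7735 rad, distance 11299.0 km.
Leg C→D: central angle 2.2625 rad, distance 14414.3 km.
Total: 4960.9 + 11299.0 + 14414.3 ≈ 30674 km.

30674 km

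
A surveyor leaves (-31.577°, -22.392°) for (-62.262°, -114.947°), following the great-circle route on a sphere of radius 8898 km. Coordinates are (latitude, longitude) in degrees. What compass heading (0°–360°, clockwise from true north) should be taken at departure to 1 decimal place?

With φ₁ = -0.5511, φ₂ = -1.0867, Δλ = -1.6154 rad, the forward-azimuth formula gives
θ = atan2( sin Δλ cos φ₂ , cos φ₁ sin φ₂ − sin φ₁ cos φ₂ cos Δλ ) = atan2(-0.4650, -0.7649) = -148.71°.
Adding 360° brings this into [0°, 360°): 211.3°.

211.3°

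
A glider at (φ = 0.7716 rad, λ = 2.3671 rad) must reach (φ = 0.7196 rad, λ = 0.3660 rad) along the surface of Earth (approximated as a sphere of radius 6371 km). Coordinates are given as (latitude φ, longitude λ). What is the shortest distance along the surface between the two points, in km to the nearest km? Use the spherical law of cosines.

8498 km

Let φ₁ = 0.7716 rad, φ₂ = 0.7196 rad, and Δλ = -2.0011 rad.
cos c = sin φ₁ sin φ₂ + cos φ₁ cos φ₂ cos Δλ = (0.6973)(0.6591) + (0.7168)(0.7521)(-0.4171) = 0.23469,
so c = arccos(0.23469) = 1.33389 rad.
Distance = R·c = 6371 × 1.3339 ≈ 8498 km.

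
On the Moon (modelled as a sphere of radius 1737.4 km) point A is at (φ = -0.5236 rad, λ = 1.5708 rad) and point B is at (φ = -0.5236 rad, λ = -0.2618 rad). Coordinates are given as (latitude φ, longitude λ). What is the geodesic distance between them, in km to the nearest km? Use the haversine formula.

2632 km

With latitudes φ₁ = -30.000°, φ₂ = -30.000° and longitude difference Δλ = -105.000°:
Haversine: a = sin²(Δφ/2) + cos φ₁ cos φ₂ sin²(Δλ/2) = 0.0000 + (0.8660)(0.8660)(0.6294) = 0.47206.
Central angle c = 2·arcsin(√a) = 1.51488 rad.
Distance = R·c = 1737.4 × 1.5149 ≈ 2632 km.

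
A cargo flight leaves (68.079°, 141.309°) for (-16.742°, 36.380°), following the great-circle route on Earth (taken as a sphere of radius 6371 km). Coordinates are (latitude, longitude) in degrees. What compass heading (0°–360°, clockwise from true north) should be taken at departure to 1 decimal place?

277.5°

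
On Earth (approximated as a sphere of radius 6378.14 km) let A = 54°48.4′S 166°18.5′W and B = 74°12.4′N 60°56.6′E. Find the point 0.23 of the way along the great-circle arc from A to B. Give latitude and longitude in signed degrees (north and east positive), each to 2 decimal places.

-21.68°, 177.70°

The central angle between A and B is δ = 2.6744 rad.
With f = 0.23, the slerp weights are sin((1−f)δ)/sin δ = 1.9606 and sin(fδ)/sin δ = 1.2812.
Weighted sum of the unit vectors: (1.9606)·(-0.5600,-0.1364,-0.8172) + (1.2812)·(0.1322,0.2379,0.9622) = (-0.9285, 0.0374, -0.3694).
Converting back: φ = atan2(z, √(x²+y²)) = -21.68°, λ = atan2(y, x) = 177.70°.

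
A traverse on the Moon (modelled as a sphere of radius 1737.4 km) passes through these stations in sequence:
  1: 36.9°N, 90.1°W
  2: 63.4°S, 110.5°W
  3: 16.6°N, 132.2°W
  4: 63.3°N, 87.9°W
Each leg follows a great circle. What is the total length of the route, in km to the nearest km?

7250 km

Leg 1→2: central angle 1.7734 rad, distance 3081.2 km.
Leg 2→3: central angle 1.4271 rad, distance 2479.4 km.
Leg 3→4: central angle 0.9723 rad, distance 1689.3 km.
Total: 3081.2 + 2479.4 + 1689.3 ≈ 7250 km.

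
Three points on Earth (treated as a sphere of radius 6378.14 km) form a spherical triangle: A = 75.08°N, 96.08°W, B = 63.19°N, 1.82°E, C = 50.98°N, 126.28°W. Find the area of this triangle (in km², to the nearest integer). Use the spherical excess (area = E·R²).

1344158 km²

Side lengths (central angles): a = 1.0261, b = 0.4716, c = 0.5615 rad; semiperimeter s = 1.0296.
By l'Huilier's theorem, tan(E/4) = √[tan(s/2) tan((s−a)/2) tan((s−b)/2) tan((s−c)/2)], giving spherical excess E = 0.0330 rad.
Area = E·R² = 0.0330 × (6378.14)² ≈ 1344158 km².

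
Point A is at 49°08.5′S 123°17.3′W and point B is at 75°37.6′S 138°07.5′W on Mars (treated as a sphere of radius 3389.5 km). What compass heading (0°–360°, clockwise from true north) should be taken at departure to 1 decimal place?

Δλ = -14.837° = -0.2589 rad.
y = sin Δλ · cos φ₂ = (-0.2561)(0.2482) = -0.0636
x = cos φ₁ sin φ₂ − sin φ₁ cos φ₂ cos Δλ = (0.6542)(-0.9687) − (-0.7563)(0.2482)(0.9667) = -0.4522
θ = atan2(y, x) = -172.00°; adding 360° gives 188.0°.

188.0°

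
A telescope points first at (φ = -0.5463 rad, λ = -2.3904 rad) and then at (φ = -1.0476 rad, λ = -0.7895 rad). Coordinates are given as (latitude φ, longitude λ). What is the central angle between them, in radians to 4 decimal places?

1.1183 rad

With latitudes φ₁ = -31.301°, φ₂ = -60.023° and longitude difference Δλ = 91.725°:
cos c = sin φ₁ sin φ₂ + cos φ₁ cos φ₂ cos Δλ = (-0.5195)(-0.8662) + (0.8545)(0.4997)(-0.0301) = 0.43718,
so c = arccos(0.43718) = 1.11834 rad.
So the angular separation is 1.1183 rad.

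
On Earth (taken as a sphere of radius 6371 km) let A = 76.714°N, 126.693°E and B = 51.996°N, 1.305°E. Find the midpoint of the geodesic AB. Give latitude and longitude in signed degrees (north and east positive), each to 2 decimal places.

73.62°, 22.52°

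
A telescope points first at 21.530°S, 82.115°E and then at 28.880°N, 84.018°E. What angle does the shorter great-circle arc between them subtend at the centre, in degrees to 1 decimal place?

50.4°

With latitudes φ₁ = -21.530°, φ₂ = 28.880° and longitude difference Δλ = 1.903°:
Haversine: a = sin²(Δφ/2) + cos φ₁ cos φ₂ sin²(Δλ/2) = 0.1814 + (0.9302)(0.8756)(0.0003) = 0.18158.
Central angle c = 2·arcsin(√a) = 0.88040 rad.
So the angular separation is 50.4°.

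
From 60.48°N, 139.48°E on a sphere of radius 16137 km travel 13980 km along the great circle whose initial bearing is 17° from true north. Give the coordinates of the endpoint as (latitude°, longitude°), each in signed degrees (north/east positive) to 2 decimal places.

67.31°, -75.79°

Angular distance δ = d/R = 13980/16137 = 0.86633 rad; initial bearing θ = 0.2967 rad.
sin φ₂ = sin φ₁ cos δ + cos φ₁ sin δ cos θ = (0.8702)(0.6476) + (0.4927)(0.7620)(0.9563) = 0.9226, so φ₂ = 67.31°.
Δλ = atan2(sin θ sin δ cos φ₁, cos δ − sin φ₁ sin φ₂) = atan2(0.1098, -0.1552) = 144.729°.
λ₂ = 139.480° + 144.729° = 284.21° → -75.79° after wrapping to (−180°, 180°].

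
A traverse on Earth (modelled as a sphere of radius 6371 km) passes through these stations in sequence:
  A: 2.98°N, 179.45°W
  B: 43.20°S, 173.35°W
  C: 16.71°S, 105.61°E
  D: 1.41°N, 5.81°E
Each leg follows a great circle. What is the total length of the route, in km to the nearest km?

Leg A→B: central angle 0.8117 rad, distance 5171.3 km.
Leg B→C: central angle 1.2603 rad, distance 8029.1 km.
Leg C→D: central angle 1.7417 rad, distance 11096.2 km.
Total: 5171.3 + 8029.1 + 11096.2 ≈ 24297 km.

24297 km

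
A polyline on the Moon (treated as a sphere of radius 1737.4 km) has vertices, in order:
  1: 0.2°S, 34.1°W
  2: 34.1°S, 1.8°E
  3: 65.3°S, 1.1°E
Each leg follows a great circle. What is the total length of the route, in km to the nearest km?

2393 km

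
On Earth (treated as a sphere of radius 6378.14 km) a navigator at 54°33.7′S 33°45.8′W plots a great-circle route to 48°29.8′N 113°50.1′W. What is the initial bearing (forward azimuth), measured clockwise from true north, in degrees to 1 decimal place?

Δλ = -80.072° = -1.3975 rad.
y = sin Δλ · cos φ₂ = (-0.9850)(0.6627) = -0.6527
x = cos φ₁ sin φ₂ − sin φ₁ cos φ₂ cos Δλ = (0.5798)(0.7489) − (-0.8147)(0.6627)(0.1724) = 0.5273
θ = atan2(y, x) = -51.07°; adding 360° gives 308.9°.

308.9°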